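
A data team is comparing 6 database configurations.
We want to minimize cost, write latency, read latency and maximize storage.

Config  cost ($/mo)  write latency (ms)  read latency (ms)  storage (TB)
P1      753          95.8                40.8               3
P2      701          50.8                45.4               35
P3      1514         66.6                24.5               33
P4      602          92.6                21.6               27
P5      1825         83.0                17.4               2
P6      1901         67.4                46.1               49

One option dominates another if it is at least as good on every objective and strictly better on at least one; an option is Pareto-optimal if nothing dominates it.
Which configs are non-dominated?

P2, P3, P4, P5, P6

P1: dominated by P4 (cost 602≤753, write latency 92.6≤95.8, read latency 21.6≤40.8, storage 27≥3).
P2: not dominated (best write latency).
P3: not dominated.
P4: not dominated (best cost).
P5: not dominated (best read latency).
P6: not dominated (best storage).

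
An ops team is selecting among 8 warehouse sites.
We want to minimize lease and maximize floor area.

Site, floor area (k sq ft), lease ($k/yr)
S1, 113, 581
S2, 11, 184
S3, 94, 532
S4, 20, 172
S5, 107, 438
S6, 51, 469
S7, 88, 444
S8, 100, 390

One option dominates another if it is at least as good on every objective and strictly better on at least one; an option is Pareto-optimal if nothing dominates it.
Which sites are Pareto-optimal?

S1, S4, S5, S8

S1: not dominated (best floor area).
S2: dominated by S4 (floor area 20≥11, lease 172≤184).
S3: dominated by S5 (floor area 107≥94, lease 438≤532).
S4: not dominated (best lease).
S5: not dominated.
S6: dominated by S5 (floor area 107≥51, lease 438≤469).
S7: dominated by S5 (floor area 107≥88, lease 438≤444).
S8: not dominated.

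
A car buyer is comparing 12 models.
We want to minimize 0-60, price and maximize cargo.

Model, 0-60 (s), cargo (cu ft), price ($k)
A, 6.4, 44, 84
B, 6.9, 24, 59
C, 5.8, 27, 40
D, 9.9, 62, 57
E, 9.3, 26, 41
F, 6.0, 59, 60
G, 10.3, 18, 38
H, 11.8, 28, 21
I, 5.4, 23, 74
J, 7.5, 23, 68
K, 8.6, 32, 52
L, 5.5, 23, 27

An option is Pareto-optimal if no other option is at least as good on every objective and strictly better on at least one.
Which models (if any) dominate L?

none

A: worse on 0-60 (6.4 vs 5.5).
B: worse on 0-60 (6.9 vs 5.5).
C: worse on 0-60 (5.8 vs 5.5).
D: worse on 0-60 (9.9 vs 5.5).
E: worse on 0-60 (9.3 vs 5.5).
F: worse on 0-60 (6.0 vs 5.5).
G: worse on 0-60 (10.3 vs 5.5).
H: worse on 0-60 (11.8 vs 5.5).
I: worse on price (74 vs 27).
J: worse on 0-60 (7.5 vs 5.5).
K: worse on 0-60 (8.6 vs 5.5).
No option dominates L.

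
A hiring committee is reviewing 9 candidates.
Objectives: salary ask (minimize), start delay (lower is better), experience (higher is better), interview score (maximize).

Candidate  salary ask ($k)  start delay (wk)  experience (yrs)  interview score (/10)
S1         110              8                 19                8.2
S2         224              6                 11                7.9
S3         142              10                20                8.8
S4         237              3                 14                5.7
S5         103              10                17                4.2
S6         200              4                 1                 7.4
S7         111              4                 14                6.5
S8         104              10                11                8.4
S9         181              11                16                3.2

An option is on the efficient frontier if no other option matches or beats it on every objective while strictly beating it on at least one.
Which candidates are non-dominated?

S1: not dominated.
S2: not dominated.
S3: not dominated (best experience).
S4: not dominated (best start delay).
S5: not dominated (best salary ask).
S6: not dominated.
S7: not dominated.
S8: not dominated.
S9: dominated by S1 (salary ask 110≤181, start delay 8≤11, experience 19≥16, interview score 8.2≥3.2).

S1, S2, S3, S4, S5, S6, S7, S8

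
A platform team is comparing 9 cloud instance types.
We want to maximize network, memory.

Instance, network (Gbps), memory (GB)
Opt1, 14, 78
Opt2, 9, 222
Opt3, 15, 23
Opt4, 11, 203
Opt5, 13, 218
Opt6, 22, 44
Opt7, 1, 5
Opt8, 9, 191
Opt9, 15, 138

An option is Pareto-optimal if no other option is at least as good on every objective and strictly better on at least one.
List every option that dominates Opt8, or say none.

Opt2: network 9≥9, memory 222≥191 — dominates Opt8.
Opt4: network 11≥9, memory 203≥191 — dominates Opt8.
Opt5: network 13≥9, memory 218≥191 — dominates Opt8.
Others (Opt1, Opt3, Opt6, Opt7, Opt9) are each worse than Opt8 on at least one objective.

Opt2, Opt4, Opt5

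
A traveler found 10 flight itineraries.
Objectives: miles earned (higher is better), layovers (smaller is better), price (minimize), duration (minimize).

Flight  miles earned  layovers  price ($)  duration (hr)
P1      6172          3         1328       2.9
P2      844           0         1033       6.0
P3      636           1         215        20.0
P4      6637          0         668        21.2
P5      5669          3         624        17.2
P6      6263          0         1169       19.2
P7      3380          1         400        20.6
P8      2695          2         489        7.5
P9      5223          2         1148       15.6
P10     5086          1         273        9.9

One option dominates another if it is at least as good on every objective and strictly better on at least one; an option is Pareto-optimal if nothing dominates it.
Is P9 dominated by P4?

P4 vs P9: P4 is worse on duration (21.2 vs 15.6), so it does not dominate P9.

No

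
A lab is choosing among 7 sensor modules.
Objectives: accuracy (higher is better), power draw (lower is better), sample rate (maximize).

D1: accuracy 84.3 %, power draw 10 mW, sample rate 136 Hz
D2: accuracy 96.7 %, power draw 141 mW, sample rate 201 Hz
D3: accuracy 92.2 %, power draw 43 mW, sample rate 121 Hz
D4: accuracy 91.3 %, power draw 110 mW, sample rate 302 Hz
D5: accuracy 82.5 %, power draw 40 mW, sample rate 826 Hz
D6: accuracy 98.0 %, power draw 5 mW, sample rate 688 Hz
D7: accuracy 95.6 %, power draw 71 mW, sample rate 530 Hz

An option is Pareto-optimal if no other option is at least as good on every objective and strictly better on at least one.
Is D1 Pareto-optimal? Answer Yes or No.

No

D6 vs D1: accuracy 98.0≥84.3, power draw 5≤10, sample rate 688≥136 — D6 is at least as good on every objective and strictly better on at least one, so D6 dominates D1.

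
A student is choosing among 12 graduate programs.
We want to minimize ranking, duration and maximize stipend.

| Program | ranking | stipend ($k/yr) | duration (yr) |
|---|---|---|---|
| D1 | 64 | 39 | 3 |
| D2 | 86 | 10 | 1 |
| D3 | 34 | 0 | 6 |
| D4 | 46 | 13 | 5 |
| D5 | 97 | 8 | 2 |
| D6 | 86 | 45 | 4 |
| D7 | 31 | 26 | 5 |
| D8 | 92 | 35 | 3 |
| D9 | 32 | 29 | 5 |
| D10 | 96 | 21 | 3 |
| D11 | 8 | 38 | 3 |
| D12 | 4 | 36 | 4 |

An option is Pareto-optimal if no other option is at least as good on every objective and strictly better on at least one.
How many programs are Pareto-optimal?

5

D1: not dominated.
D2: not dominated (best duration).
D3: dominated by D7 (ranking 31≤34, stipend 26≥0, duration 5≤6).
D4: dominated by D7 (ranking 31≤46, stipend 26≥13, duration 5≤5).
D5: dominated by D2 (ranking 86≤97, stipend 10≥8, duration 1≤2).
D6: not dominated (best stipend).
D7: dominated by D11 (ranking 8≤31, stipend 38≥26, duration 3≤5).
D8: dominated by D1 (ranking 64≤92, stipend 39≥35, duration 3≤3).
D9: dominated by D11 (ranking 8≤32, stipend 38≥29, duration 3≤5).
D10: dominated by D1 (ranking 64≤96, stipend 39≥21, duration 3≤3).
D11: not dominated.
D12: not dominated (best ranking).
Pareto-optimal: D1, D2, D6, D11, D12 → 5.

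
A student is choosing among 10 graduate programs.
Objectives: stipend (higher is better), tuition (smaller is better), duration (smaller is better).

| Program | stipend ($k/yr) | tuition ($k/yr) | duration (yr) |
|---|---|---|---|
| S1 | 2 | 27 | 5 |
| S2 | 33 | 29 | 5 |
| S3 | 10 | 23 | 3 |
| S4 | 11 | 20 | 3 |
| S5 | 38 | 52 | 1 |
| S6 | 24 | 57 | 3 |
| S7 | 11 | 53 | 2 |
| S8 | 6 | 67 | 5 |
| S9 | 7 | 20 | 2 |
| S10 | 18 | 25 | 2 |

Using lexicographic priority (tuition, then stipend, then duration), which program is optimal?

First minimize tuition: best is 20, kept {S4, S9}.
Then maximize stipend: best is 11, kept {S4}.

S4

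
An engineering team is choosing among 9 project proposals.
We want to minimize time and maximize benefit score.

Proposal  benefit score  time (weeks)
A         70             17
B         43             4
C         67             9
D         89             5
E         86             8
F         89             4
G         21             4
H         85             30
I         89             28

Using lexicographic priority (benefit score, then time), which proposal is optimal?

First maximize benefit score: best is 89, kept {D, F, I}.
Then minimize time: best is 4, kept {F}.

F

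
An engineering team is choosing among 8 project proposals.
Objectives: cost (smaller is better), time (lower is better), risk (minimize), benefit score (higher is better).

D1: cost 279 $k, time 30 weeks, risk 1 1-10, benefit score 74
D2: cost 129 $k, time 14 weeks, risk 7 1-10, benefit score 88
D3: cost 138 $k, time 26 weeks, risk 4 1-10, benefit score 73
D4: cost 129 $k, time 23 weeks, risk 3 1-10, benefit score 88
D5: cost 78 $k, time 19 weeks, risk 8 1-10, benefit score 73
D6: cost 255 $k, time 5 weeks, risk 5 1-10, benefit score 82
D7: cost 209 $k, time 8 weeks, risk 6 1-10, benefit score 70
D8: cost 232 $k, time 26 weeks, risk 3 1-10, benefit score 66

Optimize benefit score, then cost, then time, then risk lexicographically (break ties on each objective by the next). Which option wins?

D2

First maximize benefit score: best is 88, kept {D2, D4}.
Then minimize cost: best is 129, kept {D2, D4}.
Then minimize time: best is 14, kept {D2}.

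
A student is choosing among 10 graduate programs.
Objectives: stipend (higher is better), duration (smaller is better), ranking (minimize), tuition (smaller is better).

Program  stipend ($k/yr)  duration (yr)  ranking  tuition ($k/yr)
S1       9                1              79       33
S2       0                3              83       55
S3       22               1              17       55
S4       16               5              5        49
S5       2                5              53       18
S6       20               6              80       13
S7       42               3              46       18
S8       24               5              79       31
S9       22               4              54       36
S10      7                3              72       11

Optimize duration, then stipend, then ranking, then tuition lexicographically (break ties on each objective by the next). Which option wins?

First minimize duration: best is 1, kept {S1, S3}.
Then maximize stipend: best is 22, kept {S3}.

S3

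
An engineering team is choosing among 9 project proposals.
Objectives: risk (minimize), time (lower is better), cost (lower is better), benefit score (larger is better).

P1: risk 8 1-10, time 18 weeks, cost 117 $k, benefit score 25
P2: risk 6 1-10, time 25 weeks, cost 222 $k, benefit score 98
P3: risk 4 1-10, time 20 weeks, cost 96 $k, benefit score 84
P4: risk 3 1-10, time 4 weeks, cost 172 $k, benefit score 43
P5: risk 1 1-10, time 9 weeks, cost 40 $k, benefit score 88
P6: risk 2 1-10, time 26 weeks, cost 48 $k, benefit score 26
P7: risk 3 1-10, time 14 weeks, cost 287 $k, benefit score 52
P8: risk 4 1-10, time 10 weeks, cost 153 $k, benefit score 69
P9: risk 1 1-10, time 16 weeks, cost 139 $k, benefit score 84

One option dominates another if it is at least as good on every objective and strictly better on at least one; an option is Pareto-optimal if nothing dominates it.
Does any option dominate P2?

P1: worse on risk (8 vs 6).
P3: worse on benefit score (84 vs 98).
P4: worse on benefit score (43 vs 98).
P5: worse on benefit score (88 vs 98).
P6: worse on time (26 vs 25).
P7: worse on cost (287 vs 222).
P8: worse on benefit score (69 vs 98).
P9: worse on benefit score (84 vs 98).
No option is at least as good as P2 on every objective and strictly better on one.

No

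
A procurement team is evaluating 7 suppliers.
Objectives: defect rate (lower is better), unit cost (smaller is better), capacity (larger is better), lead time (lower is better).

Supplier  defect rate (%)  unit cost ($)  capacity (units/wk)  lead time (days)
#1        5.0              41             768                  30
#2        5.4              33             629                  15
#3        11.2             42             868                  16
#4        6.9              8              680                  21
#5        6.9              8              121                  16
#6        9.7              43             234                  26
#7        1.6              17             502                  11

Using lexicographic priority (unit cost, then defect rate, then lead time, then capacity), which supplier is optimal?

First minimize unit cost: best is 8, kept {#4, #5}.
Then minimize defect rate: best is 6.9, kept {#4, #5}.
Then minimize lead time: best is 16, kept {#5}.

#5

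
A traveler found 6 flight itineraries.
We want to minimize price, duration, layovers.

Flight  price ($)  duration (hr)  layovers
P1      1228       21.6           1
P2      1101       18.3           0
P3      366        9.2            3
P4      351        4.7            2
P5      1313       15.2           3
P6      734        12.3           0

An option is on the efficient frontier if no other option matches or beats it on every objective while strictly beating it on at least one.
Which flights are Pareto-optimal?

P1: dominated by P2 (price 1101≤1228, duration 18.3≤21.6, layovers 0≤1).
P2: dominated by P6 (price 734≤1101, duration 12.3≤18.3, layovers 0≤0).
P3: dominated by P4 (price 351≤366, duration 4.7≤9.2, layovers 2≤3).
P4: not dominated (best price).
P5: dominated by P3 (price 366≤1313, duration 9.2≤15.2, layovers 3≤3).
P6: not dominated.

P4, P6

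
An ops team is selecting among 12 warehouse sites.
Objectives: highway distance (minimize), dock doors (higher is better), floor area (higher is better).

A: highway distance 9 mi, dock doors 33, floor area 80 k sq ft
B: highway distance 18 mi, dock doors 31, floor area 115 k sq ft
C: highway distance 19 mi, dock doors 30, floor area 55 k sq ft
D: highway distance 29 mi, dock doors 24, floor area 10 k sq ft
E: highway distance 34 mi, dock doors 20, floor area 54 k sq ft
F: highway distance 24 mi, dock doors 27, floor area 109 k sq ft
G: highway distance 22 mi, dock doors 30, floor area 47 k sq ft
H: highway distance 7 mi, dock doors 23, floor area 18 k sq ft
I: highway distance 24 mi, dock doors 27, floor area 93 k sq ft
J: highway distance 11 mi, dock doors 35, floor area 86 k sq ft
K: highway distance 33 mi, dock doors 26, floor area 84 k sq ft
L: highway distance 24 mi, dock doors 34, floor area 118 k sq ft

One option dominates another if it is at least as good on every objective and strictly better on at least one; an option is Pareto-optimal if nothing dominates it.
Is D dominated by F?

Yes

F vs D: highway distance 24≤29, dock doors 27≥24, floor area 109≥10 — F is at least as good on every objective with at least one strict improvement.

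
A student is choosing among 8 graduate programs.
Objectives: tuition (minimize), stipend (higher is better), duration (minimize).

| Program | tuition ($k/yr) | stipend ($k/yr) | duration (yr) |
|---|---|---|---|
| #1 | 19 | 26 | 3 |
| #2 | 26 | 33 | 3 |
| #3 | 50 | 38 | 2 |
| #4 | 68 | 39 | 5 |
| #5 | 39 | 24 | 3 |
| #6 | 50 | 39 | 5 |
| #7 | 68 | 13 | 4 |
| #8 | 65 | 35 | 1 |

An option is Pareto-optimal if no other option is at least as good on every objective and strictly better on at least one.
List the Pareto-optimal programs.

#1: not dominated (best tuition).
#2: not dominated.
#3: not dominated.
#4: dominated by #6 (tuition 50≤68, stipend 39≥39, duration 5≤5).
#5: dominated by #1 (tuition 19≤39, stipend 26≥24, duration 3≤3).
#6: not dominated.
#7: dominated by #1 (tuition 19≤68, stipend 26≥13, duration 3≤4).
#8: not dominated (best duration).

#1, #2, #3, #6, #8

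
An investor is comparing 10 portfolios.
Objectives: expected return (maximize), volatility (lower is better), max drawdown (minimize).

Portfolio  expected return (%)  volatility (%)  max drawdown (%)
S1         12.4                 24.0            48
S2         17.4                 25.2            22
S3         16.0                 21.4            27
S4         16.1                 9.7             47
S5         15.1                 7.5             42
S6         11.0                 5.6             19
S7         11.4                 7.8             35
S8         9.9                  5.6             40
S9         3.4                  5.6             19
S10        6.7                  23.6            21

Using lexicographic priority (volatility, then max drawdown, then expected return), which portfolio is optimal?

First minimize volatility: best is 5.6, kept {S6, S8, S9}.
Then minimize max drawdown: best is 19, kept {S6, S9}.
Then maximize expected return: best is 11.0, kept {S6}.

S6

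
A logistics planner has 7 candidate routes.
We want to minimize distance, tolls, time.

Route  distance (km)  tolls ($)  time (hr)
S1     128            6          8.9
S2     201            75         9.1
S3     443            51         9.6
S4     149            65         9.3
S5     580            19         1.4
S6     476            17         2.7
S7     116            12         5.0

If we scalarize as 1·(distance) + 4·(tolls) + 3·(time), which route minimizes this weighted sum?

S1

S1: 1·128 + 4·6 + 3·8.9 = 178.7
S2: 1·201 + 4·75 + 3·9.1 = 528.3
S3: 1·443 + 4·51 + 3·9.6 = 675.8
S4: 1·149 + 4·65 + 3·9.3 = 436.9
S5: 1·580 + 4·19 + 3·1.4 = 660.2
S6: 1·476 + 4·17 + 3·2.7 = 552.1
S7: 1·116 + 4·12 + 3·5.0 = 179.0
Lowest: S1 at 178.7.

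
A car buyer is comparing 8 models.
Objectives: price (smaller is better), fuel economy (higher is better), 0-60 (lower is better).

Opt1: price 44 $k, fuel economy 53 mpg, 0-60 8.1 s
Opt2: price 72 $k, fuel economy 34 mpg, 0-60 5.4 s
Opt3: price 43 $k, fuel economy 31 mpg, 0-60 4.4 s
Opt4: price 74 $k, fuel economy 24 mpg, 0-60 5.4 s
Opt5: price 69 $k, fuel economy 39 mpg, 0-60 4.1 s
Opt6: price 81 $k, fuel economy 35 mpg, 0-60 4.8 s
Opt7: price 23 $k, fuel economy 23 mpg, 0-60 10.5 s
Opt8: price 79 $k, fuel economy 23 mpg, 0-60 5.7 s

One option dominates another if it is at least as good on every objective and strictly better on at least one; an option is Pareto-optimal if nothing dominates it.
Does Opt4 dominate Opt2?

No

Opt4 vs Opt2: Opt4 is worse on price (74 vs 72), so it does not dominate Opt2.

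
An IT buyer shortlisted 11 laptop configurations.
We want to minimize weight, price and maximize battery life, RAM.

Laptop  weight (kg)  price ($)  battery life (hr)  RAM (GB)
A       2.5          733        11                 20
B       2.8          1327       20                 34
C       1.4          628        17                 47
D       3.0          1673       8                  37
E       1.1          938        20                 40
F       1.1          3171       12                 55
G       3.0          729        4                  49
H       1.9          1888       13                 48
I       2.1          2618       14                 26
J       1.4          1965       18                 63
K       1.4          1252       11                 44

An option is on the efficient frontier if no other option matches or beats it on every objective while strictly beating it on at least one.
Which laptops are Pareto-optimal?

A: dominated by C (weight 1.4≤2.5, price 628≤733, battery life 17≥11, RAM 47≥20).
B: dominated by E (weight 1.1≤2.8, price 938≤1327, battery life 20≥20, RAM 40≥34).
C: not dominated (best price).
D: dominated by C (weight 1.4≤3.0, price 628≤1673, battery life 17≥8, RAM 47≥37).
E: not dominated.
F: not dominated.
G: not dominated.
H: not dominated.
I: dominated by C (weight 1.4≤2.1, price 628≤2618, battery life 17≥14, RAM 47≥26).
J: not dominated (best RAM).
K: dominated by C (weight 1.4≤1.4, price 628≤1252, battery life 17≥11, RAM 47≥44).

C, E, F, G, H, J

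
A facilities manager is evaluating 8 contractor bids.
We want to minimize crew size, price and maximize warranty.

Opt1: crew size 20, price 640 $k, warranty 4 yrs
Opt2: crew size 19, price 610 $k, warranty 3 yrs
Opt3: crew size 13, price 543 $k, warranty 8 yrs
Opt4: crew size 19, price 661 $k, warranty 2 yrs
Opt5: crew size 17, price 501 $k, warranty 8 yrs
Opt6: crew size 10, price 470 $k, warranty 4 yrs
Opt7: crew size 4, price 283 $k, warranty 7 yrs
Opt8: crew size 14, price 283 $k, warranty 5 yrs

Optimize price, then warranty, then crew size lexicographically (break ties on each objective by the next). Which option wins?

Opt7

First minimize price: best is 283, kept {Opt7, Opt8}.
Then maximize warranty: best is 7, kept {Opt7}.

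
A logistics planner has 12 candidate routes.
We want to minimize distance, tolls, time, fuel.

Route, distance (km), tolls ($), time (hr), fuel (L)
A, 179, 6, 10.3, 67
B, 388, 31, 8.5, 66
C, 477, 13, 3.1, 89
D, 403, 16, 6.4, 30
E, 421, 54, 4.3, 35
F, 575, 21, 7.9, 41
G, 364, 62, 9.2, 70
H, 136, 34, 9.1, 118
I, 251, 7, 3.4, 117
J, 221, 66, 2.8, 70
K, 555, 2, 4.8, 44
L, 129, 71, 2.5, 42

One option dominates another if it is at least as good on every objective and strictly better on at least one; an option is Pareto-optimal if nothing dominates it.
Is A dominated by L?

L vs A: L is worse on tolls (71 vs 6), so it does not dominate A.

No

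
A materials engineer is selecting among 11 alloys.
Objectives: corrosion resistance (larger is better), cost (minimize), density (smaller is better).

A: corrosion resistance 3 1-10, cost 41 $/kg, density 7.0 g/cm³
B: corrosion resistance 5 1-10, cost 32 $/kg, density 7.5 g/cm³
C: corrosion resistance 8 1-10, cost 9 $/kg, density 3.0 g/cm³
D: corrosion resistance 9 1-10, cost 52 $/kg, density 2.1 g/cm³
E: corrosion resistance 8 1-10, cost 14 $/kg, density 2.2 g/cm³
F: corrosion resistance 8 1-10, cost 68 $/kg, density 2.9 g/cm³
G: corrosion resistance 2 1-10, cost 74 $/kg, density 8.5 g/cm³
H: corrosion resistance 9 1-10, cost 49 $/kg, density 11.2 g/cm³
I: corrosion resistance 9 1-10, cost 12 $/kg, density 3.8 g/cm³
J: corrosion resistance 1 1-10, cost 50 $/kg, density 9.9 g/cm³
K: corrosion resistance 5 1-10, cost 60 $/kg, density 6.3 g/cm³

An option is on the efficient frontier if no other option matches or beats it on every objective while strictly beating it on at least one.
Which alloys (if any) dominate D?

none

A: worse on corrosion resistance (3 vs 9).
B: worse on corrosion resistance (5 vs 9).
C: worse on corrosion resistance (8 vs 9).
E: worse on corrosion resistance (8 vs 9).
F: worse on corrosion resistance (8 vs 9).
G: worse on corrosion resistance (2 vs 9).
H: worse on density (11.2 vs 2.1).
I: worse on density (3.8 vs 2.1).
J: worse on corrosion resistance (1 vs 9).
K: worse on corrosion resistance (5 vs 9).
No option dominates D.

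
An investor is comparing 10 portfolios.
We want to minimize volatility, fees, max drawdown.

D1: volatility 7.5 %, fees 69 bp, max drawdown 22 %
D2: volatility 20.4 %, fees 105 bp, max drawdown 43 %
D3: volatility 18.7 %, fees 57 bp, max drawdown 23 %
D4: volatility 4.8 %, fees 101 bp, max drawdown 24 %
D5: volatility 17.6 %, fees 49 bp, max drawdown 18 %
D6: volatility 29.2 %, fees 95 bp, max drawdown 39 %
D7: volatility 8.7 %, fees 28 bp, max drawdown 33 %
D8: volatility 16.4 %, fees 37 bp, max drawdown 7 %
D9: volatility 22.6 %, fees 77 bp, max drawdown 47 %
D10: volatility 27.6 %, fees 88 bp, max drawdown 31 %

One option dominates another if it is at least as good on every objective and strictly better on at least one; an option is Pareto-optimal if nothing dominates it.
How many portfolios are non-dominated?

D1: not dominated.
D2: dominated by D1 (volatility 7.5≤20.4, fees 69≤105, max drawdown 22≤43).
D3: dominated by D5 (volatility 17.6≤18.7, fees 49≤57, max drawdown 18≤23).
D4: not dominated (best volatility).
D5: dominated by D8 (volatility 16.4≤17.6, fees 37≤49, max drawdown 7≤18).
D6: dominated by D1 (volatility 7.5≤29.2, fees 69≤95, max drawdown 22≤39).
D7: not dominated (best fees).
D8: not dominated (best max drawdown).
D9: dominated by D1 (volatility 7.5≤22.6, fees 69≤77, max drawdown 22≤47).
D10: dominated by D1 (volatility 7.5≤27.6, fees 69≤88, max drawdown 22≤31).
Pareto-optimal: D1, D4, D7, D8 → 4.

4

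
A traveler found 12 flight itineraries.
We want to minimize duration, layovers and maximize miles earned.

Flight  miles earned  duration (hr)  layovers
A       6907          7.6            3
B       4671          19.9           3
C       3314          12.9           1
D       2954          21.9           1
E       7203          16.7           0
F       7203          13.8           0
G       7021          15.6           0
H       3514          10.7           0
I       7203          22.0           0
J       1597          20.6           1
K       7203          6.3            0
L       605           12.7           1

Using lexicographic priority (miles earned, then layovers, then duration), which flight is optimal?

K

First maximize miles earned: best is 7203, kept {E, F, I, K}.
Then minimize layovers: best is 0, kept {E, F, I, K}.
Then minimize duration: best is 6.3, kept {K}.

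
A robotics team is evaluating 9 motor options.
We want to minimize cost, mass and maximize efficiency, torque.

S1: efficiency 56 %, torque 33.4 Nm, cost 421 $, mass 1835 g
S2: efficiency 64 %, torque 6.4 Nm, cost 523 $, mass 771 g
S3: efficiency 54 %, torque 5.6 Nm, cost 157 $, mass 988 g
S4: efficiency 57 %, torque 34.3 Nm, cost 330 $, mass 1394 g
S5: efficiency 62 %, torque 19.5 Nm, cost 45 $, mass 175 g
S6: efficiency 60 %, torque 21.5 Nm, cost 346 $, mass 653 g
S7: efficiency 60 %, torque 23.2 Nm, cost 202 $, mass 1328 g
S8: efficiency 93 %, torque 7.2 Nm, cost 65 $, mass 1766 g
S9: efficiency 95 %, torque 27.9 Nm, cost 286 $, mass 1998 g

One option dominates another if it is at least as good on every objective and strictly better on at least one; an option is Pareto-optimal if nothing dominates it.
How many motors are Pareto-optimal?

S1: dominated by S4 (efficiency 57≥56, torque 34.3≥33.4, cost 330≤421, mass 1394≤1835).
S2: not dominated.
S3: dominated by S5 (efficiency 62≥54, torque 19.5≥5.6, cost 45≤157, mass 175≤988).
S4: not dominated (best torque).
S5: not dominated (best cost).
S6: not dominated.
S7: not dominated.
S8: not dominated.
S9: not dominated (best efficiency).
Pareto-optimal: S2, S4, S5, S6, S7, S8, S9 → 7.

7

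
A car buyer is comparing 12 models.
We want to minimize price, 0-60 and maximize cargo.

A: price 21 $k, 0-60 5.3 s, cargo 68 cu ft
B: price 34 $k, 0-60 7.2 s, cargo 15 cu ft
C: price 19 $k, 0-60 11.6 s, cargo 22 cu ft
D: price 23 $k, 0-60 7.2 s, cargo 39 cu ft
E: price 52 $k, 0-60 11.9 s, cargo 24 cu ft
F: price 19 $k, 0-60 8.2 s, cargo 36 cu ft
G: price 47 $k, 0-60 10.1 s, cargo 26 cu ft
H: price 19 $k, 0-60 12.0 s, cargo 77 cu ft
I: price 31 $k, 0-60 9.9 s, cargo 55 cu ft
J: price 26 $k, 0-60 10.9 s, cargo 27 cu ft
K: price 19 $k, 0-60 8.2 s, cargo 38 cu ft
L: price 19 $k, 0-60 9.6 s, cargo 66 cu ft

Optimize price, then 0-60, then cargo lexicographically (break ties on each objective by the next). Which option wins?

First minimize price: best is 19, kept {C, F, H, K, L}.
Then minimize 0-60: best is 8.2, kept {F, K}.
Then maximize cargo: best is 38, kept {K}.

K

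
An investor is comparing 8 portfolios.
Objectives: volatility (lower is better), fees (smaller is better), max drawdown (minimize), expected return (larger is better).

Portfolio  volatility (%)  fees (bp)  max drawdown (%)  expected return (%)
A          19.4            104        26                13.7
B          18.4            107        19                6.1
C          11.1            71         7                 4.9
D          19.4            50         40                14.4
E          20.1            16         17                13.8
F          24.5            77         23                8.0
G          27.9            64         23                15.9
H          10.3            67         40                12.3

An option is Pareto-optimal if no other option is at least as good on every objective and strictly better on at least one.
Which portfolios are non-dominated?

A: not dominated.
B: not dominated.
C: not dominated (best max drawdown).
D: not dominated.
E: not dominated (best fees).
F: dominated by E (volatility 20.1≤24.5, fees 16≤77, max drawdown 17≤23, expected return 13.8≥8.0).
G: not dominated (best expected return).
H: not dominated (best volatility).

A, B, C, D, E, G, H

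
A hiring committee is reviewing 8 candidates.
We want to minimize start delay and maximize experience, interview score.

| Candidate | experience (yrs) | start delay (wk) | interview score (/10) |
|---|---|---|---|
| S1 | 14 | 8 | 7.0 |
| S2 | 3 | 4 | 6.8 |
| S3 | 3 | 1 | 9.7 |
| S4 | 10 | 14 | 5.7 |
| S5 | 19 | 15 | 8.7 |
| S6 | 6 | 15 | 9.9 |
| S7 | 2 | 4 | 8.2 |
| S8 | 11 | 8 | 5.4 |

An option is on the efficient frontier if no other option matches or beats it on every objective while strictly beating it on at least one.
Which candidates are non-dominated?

S1: not dominated.
S2: dominated by S3 (experience 3≥3, start delay 1≤4, interview score 9.7≥6.8).
S3: not dominated (best start delay).
S4: dominated by S1 (experience 14≥10, start delay 8≤14, interview score 7.0≥5.7).
S5: not dominated (best experience).
S6: not dominated (best interview score).
S7: dominated by S3 (experience 3≥2, start delay 1≤4, interview score 9.7≥8.2).
S8: dominated by S1 (experience 14≥11, start delay 8≤8, interview score 7.0≥5.4).

S1, S3, S5, S6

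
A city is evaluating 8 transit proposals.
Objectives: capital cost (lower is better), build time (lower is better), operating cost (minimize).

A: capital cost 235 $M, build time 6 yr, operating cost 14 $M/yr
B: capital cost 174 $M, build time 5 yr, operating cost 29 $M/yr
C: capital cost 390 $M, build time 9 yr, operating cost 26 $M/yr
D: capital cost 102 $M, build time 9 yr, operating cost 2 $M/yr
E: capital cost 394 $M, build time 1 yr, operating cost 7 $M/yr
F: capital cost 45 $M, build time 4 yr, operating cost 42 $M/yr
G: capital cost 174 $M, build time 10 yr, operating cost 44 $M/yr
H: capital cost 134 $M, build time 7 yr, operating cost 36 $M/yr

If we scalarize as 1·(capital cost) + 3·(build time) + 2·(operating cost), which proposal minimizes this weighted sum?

A: 1·235 + 3·6 + 2·14 = 281
B: 1·174 + 3·5 + 2·29 = 247
C: 1·390 + 3·9 + 2·26 = 469
D: 1·102 + 3·9 + 2·2 = 133
E: 1·394 + 3·1 + 2·7 = 411
F: 1·45 + 3·4 + 2·42 = 141
G: 1·174 + 3·10 + 2·44 = 292
H: 1·134 + 3·7 + 2·36 = 227
Lowest: D at 133.

D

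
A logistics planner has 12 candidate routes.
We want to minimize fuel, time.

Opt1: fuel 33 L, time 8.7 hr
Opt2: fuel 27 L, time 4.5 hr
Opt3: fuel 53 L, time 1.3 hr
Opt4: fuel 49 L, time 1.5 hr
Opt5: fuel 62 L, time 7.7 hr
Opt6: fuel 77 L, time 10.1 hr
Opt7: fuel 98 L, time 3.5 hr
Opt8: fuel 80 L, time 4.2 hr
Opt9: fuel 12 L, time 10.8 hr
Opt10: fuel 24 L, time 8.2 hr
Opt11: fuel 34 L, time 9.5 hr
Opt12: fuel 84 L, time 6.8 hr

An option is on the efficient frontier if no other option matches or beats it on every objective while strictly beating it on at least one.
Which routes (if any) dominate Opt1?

Opt2, Opt10

Opt2: fuel 27≤33, time 4.5≤8.7 — dominates Opt1.
Opt10: fuel 24≤33, time 8.2≤8.7 — dominates Opt1.
Others (Opt3, Opt4, Opt5, Opt6, Opt7, Opt8, Opt9, Opt11, Opt12) are each worse than Opt1 on at least one objective.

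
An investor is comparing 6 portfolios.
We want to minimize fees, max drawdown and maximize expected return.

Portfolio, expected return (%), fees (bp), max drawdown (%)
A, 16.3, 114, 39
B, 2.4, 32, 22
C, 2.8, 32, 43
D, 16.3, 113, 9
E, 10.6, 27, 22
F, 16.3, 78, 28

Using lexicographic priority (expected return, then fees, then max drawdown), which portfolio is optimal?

First maximize expected return: best is 16.3, kept {A, D, F}.
Then minimize fees: best is 78, kept {F}.

F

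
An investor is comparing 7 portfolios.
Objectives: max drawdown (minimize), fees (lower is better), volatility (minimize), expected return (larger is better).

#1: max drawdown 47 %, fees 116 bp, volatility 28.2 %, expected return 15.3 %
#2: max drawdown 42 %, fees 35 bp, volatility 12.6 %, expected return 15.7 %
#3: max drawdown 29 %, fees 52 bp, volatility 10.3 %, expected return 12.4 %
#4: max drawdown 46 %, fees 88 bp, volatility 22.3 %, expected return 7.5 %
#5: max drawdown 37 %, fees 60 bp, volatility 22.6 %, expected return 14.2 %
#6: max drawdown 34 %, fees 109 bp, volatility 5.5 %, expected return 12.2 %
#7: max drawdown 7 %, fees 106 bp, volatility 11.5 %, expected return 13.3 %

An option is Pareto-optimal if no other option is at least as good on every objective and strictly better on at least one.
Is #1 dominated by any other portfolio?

Yes

#2 vs #1: max drawdown 42≤47, fees 35≤116, volatility 12.6≤28.2, expected return 15.7≥15.3 — #2 is at least as good on every objective and strictly better on at least one, so #2 dominates #1.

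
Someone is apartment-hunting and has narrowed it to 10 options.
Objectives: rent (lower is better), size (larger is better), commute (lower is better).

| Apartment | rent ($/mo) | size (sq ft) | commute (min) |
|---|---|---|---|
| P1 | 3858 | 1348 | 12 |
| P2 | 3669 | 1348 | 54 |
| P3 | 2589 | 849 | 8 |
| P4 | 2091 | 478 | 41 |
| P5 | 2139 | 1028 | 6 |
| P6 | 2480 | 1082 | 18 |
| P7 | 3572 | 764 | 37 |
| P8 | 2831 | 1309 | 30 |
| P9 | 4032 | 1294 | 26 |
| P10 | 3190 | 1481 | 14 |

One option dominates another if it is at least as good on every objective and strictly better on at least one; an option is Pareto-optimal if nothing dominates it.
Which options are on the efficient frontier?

P1: not dominated.
P2: dominated by P10 (rent 3190≤3669, size 1481≥1348, commute 14≤54).
P3: dominated by P5 (rent 2139≤2589, size 1028≥849, commute 6≤8).
P4: not dominated (best rent).
P5: not dominated (best commute).
P6: not dominated.
P7: dominated by P3 (rent 2589≤3572, size 849≥764, commute 8≤37).
P8: not dominated.
P9: dominated by P1 (rent 3858≤4032, size 1348≥1294, commute 12≤26).
P10: not dominated (best size).

P1, P4, P5, P6, P8, P10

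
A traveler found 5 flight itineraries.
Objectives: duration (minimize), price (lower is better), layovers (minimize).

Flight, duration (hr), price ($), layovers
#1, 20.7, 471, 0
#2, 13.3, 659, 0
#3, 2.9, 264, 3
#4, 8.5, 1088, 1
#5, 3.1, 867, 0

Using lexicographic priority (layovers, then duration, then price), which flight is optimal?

First minimize layovers: best is 0, kept {#1, #2, #5}.
Then minimize duration: best is 3.1, kept {#5}.

#5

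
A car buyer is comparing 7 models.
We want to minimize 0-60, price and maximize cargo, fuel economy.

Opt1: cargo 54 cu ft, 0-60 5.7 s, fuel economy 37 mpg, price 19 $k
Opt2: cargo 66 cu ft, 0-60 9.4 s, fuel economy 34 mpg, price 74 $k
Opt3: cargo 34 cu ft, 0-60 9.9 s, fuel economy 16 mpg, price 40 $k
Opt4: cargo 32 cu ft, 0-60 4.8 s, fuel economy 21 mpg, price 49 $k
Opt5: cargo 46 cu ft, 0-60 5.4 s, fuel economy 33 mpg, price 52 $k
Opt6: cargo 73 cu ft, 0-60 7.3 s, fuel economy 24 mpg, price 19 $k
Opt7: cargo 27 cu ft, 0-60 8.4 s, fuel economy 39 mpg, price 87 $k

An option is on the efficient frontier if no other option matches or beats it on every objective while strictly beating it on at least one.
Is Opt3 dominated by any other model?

Yes

Opt1 vs Opt3: cargo 54≥34, 0-60 5.7≤9.9, fuel economy 37≥16, price 19≤40 — Opt1 is at least as good on every objective and strictly better on at least one, so Opt1 dominates Opt3.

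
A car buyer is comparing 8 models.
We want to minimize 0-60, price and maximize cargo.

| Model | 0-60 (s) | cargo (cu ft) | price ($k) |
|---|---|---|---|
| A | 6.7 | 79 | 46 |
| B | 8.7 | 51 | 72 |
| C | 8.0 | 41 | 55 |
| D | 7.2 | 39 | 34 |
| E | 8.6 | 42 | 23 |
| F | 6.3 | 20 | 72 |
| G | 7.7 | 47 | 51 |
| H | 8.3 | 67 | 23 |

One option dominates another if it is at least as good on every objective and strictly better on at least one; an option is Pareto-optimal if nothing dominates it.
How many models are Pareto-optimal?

4

A: not dominated (best cargo).
B: dominated by A (0-60 6.7≤8.7, cargo 79≥51, price 46≤72).
C: dominated by A (0-60 6.7≤8.0, cargo 79≥41, price 46≤55).
D: not dominated.
E: dominated by H (0-60 8.3≤8.6, cargo 67≥42, price 23≤23).
F: not dominated (best 0-60).
G: dominated by A (0-60 6.7≤7.7, cargo 79≥47, price 46≤51).
H: not dominated.
Pareto-optimal: A, D, F, H → 4.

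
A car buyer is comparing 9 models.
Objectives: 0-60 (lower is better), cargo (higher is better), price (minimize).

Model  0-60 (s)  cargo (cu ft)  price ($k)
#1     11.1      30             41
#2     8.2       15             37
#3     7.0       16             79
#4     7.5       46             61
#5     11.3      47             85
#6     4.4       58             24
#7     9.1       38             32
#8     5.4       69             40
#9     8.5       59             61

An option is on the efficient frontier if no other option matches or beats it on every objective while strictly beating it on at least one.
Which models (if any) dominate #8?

#1: worse on 0-60 (11.1 vs 5.4).
#2: worse on 0-60 (8.2 vs 5.4).
#3: worse on 0-60 (7.0 vs 5.4).
#4: worse on 0-60 (7.5 vs 5.4).
#5: worse on 0-60 (11.3 vs 5.4).
#6: worse on cargo (58 vs 69).
#7: worse on 0-60 (9.1 vs 5.4).
#9: worse on 0-60 (8.5 vs 5.4).
No option dominates #8.

none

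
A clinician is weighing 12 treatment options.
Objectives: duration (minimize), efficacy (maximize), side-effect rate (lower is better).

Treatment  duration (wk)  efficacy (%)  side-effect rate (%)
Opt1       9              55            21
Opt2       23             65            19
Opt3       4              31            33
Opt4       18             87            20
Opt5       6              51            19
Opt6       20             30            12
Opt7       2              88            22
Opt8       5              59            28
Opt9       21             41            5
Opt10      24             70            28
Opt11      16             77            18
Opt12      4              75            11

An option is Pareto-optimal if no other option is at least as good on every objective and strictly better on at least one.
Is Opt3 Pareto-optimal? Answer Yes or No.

No

Opt7 vs Opt3: duration 2≤4, efficacy 88≥31, side-effect rate 22≤33 — Opt7 is at least as good on every objective and strictly better on at least one, so Opt7 dominates Opt3.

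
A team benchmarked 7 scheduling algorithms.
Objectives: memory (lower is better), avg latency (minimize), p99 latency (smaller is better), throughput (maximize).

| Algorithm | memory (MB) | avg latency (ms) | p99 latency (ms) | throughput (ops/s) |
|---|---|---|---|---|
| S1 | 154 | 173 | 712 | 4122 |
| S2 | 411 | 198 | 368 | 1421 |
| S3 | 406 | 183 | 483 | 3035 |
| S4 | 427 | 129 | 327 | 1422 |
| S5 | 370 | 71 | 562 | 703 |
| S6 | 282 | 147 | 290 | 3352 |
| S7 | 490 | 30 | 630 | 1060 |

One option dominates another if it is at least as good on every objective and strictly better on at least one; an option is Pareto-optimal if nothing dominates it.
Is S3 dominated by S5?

No

S5 vs S3: S5 is worse on p99 latency (562 vs 483), so it does not dominate S3.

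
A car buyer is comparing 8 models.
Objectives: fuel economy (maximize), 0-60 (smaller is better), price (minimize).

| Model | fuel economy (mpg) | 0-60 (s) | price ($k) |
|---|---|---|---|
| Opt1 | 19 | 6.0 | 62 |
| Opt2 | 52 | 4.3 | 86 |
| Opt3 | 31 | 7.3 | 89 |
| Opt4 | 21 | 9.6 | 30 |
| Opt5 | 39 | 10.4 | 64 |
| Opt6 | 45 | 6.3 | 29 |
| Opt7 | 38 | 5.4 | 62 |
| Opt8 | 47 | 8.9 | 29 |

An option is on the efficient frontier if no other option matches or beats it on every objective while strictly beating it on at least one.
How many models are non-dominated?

4

Opt1: dominated by Opt7 (fuel economy 38≥19, 0-60 5.4≤6.0, price 62≤62).
Opt2: not dominated (best fuel economy).
Opt3: dominated by Opt2 (fuel economy 52≥31, 0-60 4.3≤7.3, price 86≤89).
Opt4: dominated by Opt6 (fuel economy 45≥21, 0-60 6.3≤9.6, price 29≤30).
Opt5: dominated by Opt6 (fuel economy 45≥39, 0-60 6.3≤10.4, price 29≤64).
Opt6: not dominated.
Opt7: not dominated.
Opt8: not dominated.
Pareto-optimal: Opt2, Opt6, Opt7, Opt8 → 4.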